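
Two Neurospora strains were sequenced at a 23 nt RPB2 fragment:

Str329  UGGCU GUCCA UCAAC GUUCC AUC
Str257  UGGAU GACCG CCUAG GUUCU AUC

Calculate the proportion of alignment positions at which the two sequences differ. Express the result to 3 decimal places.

The sequences differ at positions 4 (C/A), 7 (U/A), 10 (A/G), 11 (U/C), 13 (A/U), 15 (C/G), 20 (C/U).
There are 7 differences over 23 sites, so p = 7/23 = 0.304.

0.304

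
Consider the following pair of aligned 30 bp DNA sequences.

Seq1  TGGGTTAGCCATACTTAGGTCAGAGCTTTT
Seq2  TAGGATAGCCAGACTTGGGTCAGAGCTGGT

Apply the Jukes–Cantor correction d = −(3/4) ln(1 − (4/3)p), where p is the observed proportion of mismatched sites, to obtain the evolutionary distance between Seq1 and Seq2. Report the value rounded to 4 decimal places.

The sequences differ at positions 2 (G/A), 5 (T/A), 12 (T/G), 17 (A/G), 28 (T/G), 29 (T/G).
p = 6/30 = 0.200000.
d = −0.75 · ln(1 − (4/3)·0.200000) = −0.75 · ln(0.733333) = −0.75 · (-0.310155) = 0.2326.

0.2326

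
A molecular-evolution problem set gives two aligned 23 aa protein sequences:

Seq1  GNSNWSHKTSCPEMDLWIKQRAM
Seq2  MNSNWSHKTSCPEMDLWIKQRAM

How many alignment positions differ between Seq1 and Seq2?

A single mismatch occurs at site 1 (G/M).
That gives 1 mismatch out of 23 aligned sites, so the Hamming distance is 1.

1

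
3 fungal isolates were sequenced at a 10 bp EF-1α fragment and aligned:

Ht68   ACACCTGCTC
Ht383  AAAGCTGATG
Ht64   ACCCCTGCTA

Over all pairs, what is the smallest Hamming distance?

Pairwise Hamming distances:
  Ht68 vs Ht383: 4
  Ht68 vs Ht64: 2
  Ht383 vs Ht64: 5
The smallest is 2, between Ht68 and Ht64.

2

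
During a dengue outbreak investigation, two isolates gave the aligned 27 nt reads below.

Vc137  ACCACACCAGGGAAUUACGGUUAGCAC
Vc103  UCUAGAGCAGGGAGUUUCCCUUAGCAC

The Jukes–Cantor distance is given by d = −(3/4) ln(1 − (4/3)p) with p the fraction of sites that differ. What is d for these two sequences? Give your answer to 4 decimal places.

Differing sites — 1:A/U; 3:C/U; 5:C/G; 7:C/G; 14:A/G; 17:A/U; 19:G/C; 20:G/C.
p = 8/27 = 0.296296.
d = −0.75 · ln(1 − (4/3)·0.296296) = −0.75 · ln(0.604939) = −0.75 · (-0.502628) = 0.3770.

0.3770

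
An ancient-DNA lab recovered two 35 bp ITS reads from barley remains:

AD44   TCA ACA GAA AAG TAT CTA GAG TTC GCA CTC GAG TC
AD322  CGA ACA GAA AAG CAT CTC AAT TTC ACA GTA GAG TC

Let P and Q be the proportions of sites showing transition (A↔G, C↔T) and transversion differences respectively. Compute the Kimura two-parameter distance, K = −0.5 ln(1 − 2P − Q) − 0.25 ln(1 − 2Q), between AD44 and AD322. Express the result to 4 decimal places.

Mismatches occur at site 1 (T/C, transition), site 2 (C/G, transversion), site 13 (T/C, transition), site 18 (A/C, transversion), site 19 (G/A, transition), site 21 (G/T, transversion), site 25 (G/A, transition), site 28 (C/G, transversion), site 30 (C/A, transversion).
Of the 9 differences, 4 transitions and 5 transversions over 35 sites: P = 4/35 = 0.114286, Q = 5/35 = 0.142857.
d = −0.5·ln(0.628571) − 0.25·ln(0.714286) = −0.5·(-0.464306) − 0.25·(-0.336472) = 0.3163.

0.3163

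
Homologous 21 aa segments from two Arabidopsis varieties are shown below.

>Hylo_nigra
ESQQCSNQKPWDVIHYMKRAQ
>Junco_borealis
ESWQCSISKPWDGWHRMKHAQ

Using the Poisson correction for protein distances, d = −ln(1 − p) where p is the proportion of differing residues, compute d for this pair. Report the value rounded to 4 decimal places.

0.4055

The sequences differ at positions 3 (Q/W), 7 (N/I), 8 (Q/S), 13 (V/G), 14 (I/W), 16 (Y/R), 19 (R/H).
p = 7/21 = 0.333333.
d = −ln(1 − 0.333333) = −ln(0.666667) = 0.4055.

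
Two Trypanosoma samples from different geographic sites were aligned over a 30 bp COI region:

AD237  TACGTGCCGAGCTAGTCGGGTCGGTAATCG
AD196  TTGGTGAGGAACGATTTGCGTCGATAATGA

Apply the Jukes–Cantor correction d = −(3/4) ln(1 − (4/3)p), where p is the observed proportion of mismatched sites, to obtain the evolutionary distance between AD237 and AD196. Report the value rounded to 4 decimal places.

Differing sites — 2:A/T; 3:C/G; 7:C/A; 8:C/G; 11:G/A; 13:T/G; 15:G/T; 17:C/T; 19:G/C; 24:G/A; 29:C/G; 30:G/A.
p = 12/30 = 0.400000.
d = −0.75 · ln(1 − (4/3)·0.400000) = −0.75 · ln(0.466667) = −0.75 · (-0.762139) = 0.5716.

0.5716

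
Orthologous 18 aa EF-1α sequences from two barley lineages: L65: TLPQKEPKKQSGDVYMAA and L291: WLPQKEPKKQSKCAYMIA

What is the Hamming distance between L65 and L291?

5

Mismatches occur at site 1 (T→W), site 12 (G→K), site 13 (D→C), site 14 (V→A), site 17 (A→I).
That gives 5 mismatches out of 18 aligned sites, so the Hamming distance is 5.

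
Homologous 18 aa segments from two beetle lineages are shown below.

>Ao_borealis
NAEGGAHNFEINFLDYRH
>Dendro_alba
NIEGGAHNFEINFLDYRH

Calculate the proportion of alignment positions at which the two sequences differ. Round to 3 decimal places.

0.056

Differing sites — 2:A/I.
There are 1 differences over 18 sites, so p = 1/18 = 0.056.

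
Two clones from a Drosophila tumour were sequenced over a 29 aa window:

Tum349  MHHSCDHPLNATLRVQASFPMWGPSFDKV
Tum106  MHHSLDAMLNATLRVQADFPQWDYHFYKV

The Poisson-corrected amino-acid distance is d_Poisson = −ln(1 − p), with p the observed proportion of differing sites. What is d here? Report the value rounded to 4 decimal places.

0.3716

The sequences differ at positions 5 (C/L), 7 (H/A), 8 (P/M), 18 (S/D), 21 (M/Q), 23 (G/D), 24 (P/Y), 25 (S/H), 27 (D/Y).
p = 9/29 = 0.310345.
d = −ln(1 − 0.310345) = −ln(0.689655) = 0.3716.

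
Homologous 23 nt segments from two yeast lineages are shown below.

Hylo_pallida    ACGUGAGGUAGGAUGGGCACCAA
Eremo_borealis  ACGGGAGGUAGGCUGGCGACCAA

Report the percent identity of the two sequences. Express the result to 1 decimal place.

82.6%

The sequences differ at positions 4 (U/G), 13 (A/C), 17 (G/C), 18 (C/G).
19 of the 23 sites match, so the percent identity is 19/23 × 100 = 82.6%.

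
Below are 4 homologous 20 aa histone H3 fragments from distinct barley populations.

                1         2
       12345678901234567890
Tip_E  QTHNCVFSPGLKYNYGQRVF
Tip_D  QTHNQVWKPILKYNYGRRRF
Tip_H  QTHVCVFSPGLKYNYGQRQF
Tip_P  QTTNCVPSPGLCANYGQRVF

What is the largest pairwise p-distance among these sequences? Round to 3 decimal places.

0.450

Pairwise Hamming distances:
  Tip_E vs Tip_D: 6
  Tip_E vs Tip_H: 2
  Tip_E vs Tip_P: 4
  Tip_D vs Tip_H: 7
  Tip_D vs Tip_P: 9
  Tip_H vs Tip_P: 6
The largest is 9 mismatches, between Tip_D and Tip_P; p = 9/20 = 0.450.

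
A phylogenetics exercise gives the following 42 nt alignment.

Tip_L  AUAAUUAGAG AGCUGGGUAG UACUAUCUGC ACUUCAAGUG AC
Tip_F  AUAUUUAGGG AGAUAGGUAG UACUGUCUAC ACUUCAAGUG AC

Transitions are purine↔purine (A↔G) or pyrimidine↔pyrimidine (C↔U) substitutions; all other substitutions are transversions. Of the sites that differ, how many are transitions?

4

The sequences differ at positions 4 (A/U, transversion), 9 (A/G, transition), 13 (C/A, transversion), 15 (G/A, transition), 25 (A/G, transition), 29 (G/A, transition).
Of the 6 differences, 4 transitions and 2 transversions, so the answer is 4.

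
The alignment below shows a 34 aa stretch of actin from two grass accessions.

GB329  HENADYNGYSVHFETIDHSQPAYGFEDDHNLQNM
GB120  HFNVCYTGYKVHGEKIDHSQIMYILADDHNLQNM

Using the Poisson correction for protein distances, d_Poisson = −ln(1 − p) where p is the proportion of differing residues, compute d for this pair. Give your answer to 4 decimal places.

Mismatches occur at site 2 (E→F), site 4 (A→V), site 5 (D→C), site 7 (N→T), site 10 (S→K), site 13 (F→G), site 15 (T→K), site 21 (P→I), site 22 (A→M), site 24 (G→I), site 25 (F→L), site 26 (E→A).
p = 12/34 = 0.352941.
d = −ln(1 − 0.352941) = −ln(0.647059) = 0.4353.

0.4353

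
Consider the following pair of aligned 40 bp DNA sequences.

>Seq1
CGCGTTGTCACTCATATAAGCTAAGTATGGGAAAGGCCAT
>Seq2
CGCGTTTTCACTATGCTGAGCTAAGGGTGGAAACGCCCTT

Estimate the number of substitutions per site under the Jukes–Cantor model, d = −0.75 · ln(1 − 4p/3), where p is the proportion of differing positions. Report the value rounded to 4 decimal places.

0.3831

Mismatches occur at site 7 (G/T), site 13 (C/A), site 14 (A/T), site 15 (T/G), site 16 (A/C), site 18 (A/G), site 26 (T/G), site 27 (A/G), site 31 (G/A), site 34 (A/C), site 36 (G/C), site 39 (A/T).
p = 12/40 = 0.300000.
d = −0.75 · ln(1 − (4/3)·0.300000) = −0.75 · ln(0.600000) = −0.75 · (-0.510826) = 0.3831.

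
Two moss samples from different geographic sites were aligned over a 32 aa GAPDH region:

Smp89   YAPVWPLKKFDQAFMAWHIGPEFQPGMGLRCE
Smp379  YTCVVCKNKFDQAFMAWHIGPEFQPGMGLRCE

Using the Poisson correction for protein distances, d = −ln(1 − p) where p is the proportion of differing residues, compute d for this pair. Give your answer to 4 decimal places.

0.2076

Differing sites — 2:A/T; 3:P/C; 5:W/V; 6:P/C; 7:L/K; 8:K/N.
p = 6/32 = 0.187500.
d = −ln(1 − 0.187500) = −ln(0.812500) = 0.2076.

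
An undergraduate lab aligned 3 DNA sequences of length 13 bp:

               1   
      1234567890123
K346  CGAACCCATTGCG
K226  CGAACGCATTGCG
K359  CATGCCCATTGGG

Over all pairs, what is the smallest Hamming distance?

Pairwise Hamming distances:
  K346 vs K226: 1
  K346 vs K359: 4
  K226 vs K359: 5
The smallest is 1, between K346 and K226.

1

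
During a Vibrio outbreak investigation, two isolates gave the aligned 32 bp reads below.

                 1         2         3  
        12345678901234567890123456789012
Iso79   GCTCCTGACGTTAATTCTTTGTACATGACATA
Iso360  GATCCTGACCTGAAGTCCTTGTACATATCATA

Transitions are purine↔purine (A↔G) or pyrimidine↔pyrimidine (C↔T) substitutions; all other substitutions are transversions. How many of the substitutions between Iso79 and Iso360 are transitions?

2

Differing sites — 2:C/A (Tv); 10:G/C (Tv); 12:T/G (Tv); 15:T/G (Tv); 18:T/C (Ti); 27:G/A (Ti); 28:A/T (Tv).
Of the 7 differences, 2 transitions and 5 transversions, so the answer is 2.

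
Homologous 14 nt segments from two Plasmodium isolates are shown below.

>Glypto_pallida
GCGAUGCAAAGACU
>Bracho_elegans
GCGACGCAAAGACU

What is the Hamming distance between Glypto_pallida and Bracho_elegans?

1

Differing sites — 5:U/C.
That gives 1 mismatch out of 14 aligned sites, so the Hamming distance is 1.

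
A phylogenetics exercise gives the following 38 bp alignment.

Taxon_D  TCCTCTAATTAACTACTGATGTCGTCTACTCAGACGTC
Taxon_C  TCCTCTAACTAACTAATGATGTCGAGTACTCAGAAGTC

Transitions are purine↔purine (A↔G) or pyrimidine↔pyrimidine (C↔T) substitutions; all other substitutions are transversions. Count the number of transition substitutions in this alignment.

Mismatches occur at site 9 (T→C, transition), site 16 (C→A, transversion), site 25 (T→A, transversion), site 26 (C→G, transversion), site 35 (C→A, transversion).
Of the 5 differences, 1 transition and 4 transversions, so the answer is 1.

1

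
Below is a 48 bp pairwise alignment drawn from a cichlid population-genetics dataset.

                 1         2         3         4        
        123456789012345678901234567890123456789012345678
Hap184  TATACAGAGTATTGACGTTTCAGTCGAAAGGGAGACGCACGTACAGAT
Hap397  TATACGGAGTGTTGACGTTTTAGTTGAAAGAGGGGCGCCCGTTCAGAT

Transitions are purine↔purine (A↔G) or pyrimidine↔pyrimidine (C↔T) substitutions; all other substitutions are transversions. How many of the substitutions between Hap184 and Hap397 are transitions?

Mismatches occur at site 6 (A/G, transition), site 11 (A/G, transition), site 21 (C/T, transition), site 25 (C/T, transition), site 31 (G/A, transition), site 33 (A/G, transition), site 35 (A/G, transition), site 39 (A/C, transversion), site 43 (A/T, transversion).
Of the 9 differences, 7 transitions and 2 transversions, so the answer is 7.

7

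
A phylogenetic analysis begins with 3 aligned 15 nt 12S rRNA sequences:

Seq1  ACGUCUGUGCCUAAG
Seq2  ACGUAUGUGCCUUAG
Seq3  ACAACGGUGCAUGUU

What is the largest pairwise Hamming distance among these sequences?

Pairwise Hamming distances:
  Seq1 vs Seq2: 2
  Seq1 vs Seq3: 7
  Seq2 vs Seq3: 8
The largest is 8, between Seq2 and Seq3.

8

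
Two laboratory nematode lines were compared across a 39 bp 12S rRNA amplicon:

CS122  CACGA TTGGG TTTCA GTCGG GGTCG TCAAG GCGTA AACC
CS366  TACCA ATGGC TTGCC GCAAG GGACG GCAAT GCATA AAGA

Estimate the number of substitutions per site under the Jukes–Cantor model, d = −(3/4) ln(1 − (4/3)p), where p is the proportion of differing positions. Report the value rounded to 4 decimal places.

Mismatches occur at site 1 (C/T), site 4 (G/C), site 6 (T/A), site 10 (G/C), site 13 (T/G), site 15 (A/C), site 17 (T/C), site 18 (C/A), site 19 (G/A), site 23 (T/A), site 26 (T/G), site 30 (G/T), site 33 (G/A), site 38 (C/G), site 39 (C/A).
p = 15/39 = 0.384615.
d = −0.75 · ln(1 − (4/3)·0.384615) = −0.75 · ln(0.487180) = −0.75 · (-0.719122) = 0.5393.

0.5393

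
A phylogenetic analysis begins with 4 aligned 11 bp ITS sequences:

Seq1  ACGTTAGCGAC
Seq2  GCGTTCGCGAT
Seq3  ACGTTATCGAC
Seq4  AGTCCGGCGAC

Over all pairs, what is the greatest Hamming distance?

7

Pairwise Hamming distances:
  Seq1 vs Seq2: 3
  Seq1 vs Seq3: 1
  Seq1 vs Seq4: 5
  Seq2 vs Seq3: 4
  Seq2 vs Seq4: 7
  Seq3 vs Seq4: 6
The largest is 7, between Seq2 and Seq4.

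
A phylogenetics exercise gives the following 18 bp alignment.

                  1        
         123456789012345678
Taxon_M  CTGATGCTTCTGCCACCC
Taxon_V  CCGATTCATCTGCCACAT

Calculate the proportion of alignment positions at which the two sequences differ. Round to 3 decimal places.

0.278

The sequences differ at positions 2 (T/C), 6 (G/T), 8 (T/A), 17 (C/A), 18 (C/T).
There are 5 differences over 18 sites, so p = 5/18 = 0.278.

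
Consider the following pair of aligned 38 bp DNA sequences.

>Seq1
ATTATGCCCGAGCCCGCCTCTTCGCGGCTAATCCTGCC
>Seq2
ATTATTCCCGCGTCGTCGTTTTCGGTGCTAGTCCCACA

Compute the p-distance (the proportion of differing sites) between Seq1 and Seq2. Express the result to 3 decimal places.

0.342

Differing sites — 6:G/T; 11:A/C; 13:C/T; 15:C/G; 16:G/T; 18:C/G; 20:C/T; 25:C/G; 26:G/T; 31:A/G; 35:T/C; 36:G/A; 38:C/A.
There are 13 differences over 38 sites, so p = 13/38 = 0.342.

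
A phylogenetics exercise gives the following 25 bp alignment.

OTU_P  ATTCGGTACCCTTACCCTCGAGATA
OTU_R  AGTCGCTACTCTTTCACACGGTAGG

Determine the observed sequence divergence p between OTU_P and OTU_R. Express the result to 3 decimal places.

0.400

The sequences differ at positions 2 (T/G), 6 (G/C), 10 (C/T), 14 (A/T), 16 (C/A), 18 (T/A), 21 (A/G), 22 (G/T), 24 (T/G), 25 (A/G).
There are 10 differences over 25 sites, so p = 10/25 = 0.400.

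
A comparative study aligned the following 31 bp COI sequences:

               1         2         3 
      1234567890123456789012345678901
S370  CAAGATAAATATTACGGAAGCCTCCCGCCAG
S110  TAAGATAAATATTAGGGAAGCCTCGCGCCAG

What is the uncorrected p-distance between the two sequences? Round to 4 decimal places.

Differing sites — 1:C/T; 15:C/G; 25:C/G.
There are 3 differences over 31 sites, so p = 3/31 = 0.0968.

0.0968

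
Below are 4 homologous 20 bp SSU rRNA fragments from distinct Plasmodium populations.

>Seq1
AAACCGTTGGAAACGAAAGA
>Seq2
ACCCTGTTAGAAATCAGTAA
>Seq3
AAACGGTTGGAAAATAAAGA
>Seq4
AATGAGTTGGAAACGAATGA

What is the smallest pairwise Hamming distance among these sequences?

3

Pairwise Hamming distances:
  Seq1 vs Seq2: 9
  Seq1 vs Seq3: 3
  Seq1 vs Seq4: 4
  Seq2 vs Seq3: 9
  Seq2 vs Seq4: 9
  Seq3 vs Seq4: 6
The smallest is 3, between Seq1 and Seq3.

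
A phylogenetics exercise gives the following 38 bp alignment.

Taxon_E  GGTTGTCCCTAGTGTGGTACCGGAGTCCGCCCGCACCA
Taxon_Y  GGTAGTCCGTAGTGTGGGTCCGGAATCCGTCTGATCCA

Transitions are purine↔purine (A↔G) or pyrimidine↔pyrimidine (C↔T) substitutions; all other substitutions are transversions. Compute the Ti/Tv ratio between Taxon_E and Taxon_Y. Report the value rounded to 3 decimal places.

0.500

Differing sites — 4:T/A (Tv); 9:C/G (Tv); 18:T/G (Tv); 19:A/T (Tv); 25:G/A (Ti); 30:C/T (Ti); 32:C/T (Ti); 34:C/A (Tv); 35:A/T (Tv).
Of the 9 differences, 3 transitions and 6 transversions, so Ti/Tv = 3/6 = 0.500.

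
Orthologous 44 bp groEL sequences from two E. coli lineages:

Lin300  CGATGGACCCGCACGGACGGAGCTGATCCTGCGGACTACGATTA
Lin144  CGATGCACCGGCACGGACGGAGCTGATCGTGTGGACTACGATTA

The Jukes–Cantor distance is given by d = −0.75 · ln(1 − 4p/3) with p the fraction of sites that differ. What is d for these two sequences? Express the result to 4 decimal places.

0.0969

Differing sites — 6:G/C; 10:C/G; 29:C/G; 32:C/T.
p = 4/44 = 0.090909.
d = −0.75 · ln(1 − (4/3)·0.090909) = −0.75 · ln(0.878788) = −0.75 · (-0.129212) = 0.0969.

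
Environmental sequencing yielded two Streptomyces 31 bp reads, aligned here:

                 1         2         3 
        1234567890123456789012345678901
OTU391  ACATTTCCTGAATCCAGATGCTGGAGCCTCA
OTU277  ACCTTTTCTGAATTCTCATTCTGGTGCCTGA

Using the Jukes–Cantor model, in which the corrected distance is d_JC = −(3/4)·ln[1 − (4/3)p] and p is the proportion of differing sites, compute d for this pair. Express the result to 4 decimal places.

0.3163

The sequences differ at positions 3 (A/C), 7 (C/T), 14 (C/T), 16 (A/T), 17 (G/C), 20 (G/T), 25 (A/T), 30 (C/G).
p = 8/31 = 0.258065.
d = −0.75 · ln(1 − (4/3)·0.258065) = −0.75 · ln(0.655913) = −0.75 · (-0.421727) = 0.3163.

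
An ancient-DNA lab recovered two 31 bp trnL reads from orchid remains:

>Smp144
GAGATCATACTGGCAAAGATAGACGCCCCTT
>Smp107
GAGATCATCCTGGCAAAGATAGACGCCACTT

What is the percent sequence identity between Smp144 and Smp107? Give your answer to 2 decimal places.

93.55%

Mismatches occur at site 9 (A↔C), site 28 (C↔A).
29 of the 31 sites match, so the percent identity is 29/31 × 100 = 93.55%.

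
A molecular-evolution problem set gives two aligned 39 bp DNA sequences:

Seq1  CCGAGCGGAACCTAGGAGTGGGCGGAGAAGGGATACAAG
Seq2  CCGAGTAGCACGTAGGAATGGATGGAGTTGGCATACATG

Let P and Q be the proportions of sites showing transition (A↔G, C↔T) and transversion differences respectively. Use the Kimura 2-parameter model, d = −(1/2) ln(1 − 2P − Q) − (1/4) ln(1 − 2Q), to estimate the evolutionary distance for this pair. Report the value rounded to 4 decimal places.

0.3560

Differing sites — 6:C/T (Ti); 7:G/A (Ti); 9:A/C (Tv); 12:C/G (Tv); 18:G/A (Ti); 22:G/A (Ti); 23:C/T (Ti); 28:A/T (Tv); 29:A/T (Tv); 32:G/C (Tv); 38:A/T (Tv).
Of the 11 differences, 5 transitions and 6 transversions over 39 sites: P = 5/39 = 0.128205, Q = 6/39 = 0.153846.
d = −0.5·ln(0.589744) − 0.25·ln(0.692308) = −0.5·(-0.528067) − 0.25·(-0.367724) = 0.3560.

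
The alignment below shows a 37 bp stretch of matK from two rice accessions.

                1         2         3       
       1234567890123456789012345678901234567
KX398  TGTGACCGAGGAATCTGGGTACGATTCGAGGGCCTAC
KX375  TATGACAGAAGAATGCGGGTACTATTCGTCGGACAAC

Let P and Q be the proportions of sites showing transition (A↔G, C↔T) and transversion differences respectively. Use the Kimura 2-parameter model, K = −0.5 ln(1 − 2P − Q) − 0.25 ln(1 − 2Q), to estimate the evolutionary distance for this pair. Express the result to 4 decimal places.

0.3353

The sequences differ at positions 2 (G/A, transition), 7 (C/A, transversion), 10 (G/A, transition), 15 (C/G, transversion), 16 (T/C, transition), 23 (G/T, transversion), 29 (A/T, transversion), 30 (G/C, transversion), 33 (C/A, transversion), 35 (T/A, transversion).
Of the 10 differences, 3 transitions and 7 transversions over 37 sites: P = 3/37 = 0.081081, Q = 7/37 = 0.189189.
d = −0.5·ln(0.648649) − 0.25·ln(0.621622) = −0.5·(-0.432864) − 0.25·(-0.475423) = 0.3353.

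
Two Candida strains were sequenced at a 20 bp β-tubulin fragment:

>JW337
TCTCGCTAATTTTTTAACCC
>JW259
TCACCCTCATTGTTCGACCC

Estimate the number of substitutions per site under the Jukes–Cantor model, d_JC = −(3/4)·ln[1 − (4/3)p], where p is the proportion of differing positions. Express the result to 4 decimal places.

Differing sites — 3:T/A; 5:G/C; 8:A/C; 12:T/G; 15:T/C; 16:A/G.
p = 6/20 = 0.300000.
d = −0.75 · ln(1 − (4/3)·0.300000) = −0.75 · ln(0.600000) = −0.75 · (-0.510826) = 0.3831.

0.3831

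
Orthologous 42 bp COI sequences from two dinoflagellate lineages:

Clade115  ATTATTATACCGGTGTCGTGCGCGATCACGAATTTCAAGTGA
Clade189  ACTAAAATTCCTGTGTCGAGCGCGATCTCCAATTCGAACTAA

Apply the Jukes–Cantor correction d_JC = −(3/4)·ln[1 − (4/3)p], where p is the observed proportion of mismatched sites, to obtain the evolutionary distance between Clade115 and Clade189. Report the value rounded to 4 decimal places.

The sequences differ at positions 2 (T/C), 5 (T/A), 6 (T/A), 9 (A/T), 12 (G/T), 19 (T/A), 28 (A/T), 30 (G/C), 35 (T/C), 36 (C/G), 39 (G/C), 41 (G/A).
p = 12/42 = 0.285714.
d = −0.75 · ln(1 − (4/3)·0.285714) = −0.75 · ln(0.619048) = −0.75 · (-0.479572) = 0.3597.

0.3597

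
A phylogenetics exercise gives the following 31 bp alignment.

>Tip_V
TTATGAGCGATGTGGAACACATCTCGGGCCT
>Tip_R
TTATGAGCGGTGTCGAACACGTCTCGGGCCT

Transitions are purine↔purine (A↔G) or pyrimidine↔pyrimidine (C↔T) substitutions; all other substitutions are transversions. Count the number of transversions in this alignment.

1

Differing sites — 10:A/G (Ti); 14:G/C (Tv); 21:A/G (Ti).
Of the 3 differences, 2 transitions and 1 transversion, so the answer is 1.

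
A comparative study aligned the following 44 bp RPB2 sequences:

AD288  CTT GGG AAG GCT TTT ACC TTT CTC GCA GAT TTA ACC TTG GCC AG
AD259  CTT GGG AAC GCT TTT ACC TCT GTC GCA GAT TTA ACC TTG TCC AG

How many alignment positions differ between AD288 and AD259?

Differing sites — 9:G/C; 20:T/C; 22:C/G; 40:G/T.
That gives 4 mismatches out of 44 aligned sites, so the Hamming distance is 4.

4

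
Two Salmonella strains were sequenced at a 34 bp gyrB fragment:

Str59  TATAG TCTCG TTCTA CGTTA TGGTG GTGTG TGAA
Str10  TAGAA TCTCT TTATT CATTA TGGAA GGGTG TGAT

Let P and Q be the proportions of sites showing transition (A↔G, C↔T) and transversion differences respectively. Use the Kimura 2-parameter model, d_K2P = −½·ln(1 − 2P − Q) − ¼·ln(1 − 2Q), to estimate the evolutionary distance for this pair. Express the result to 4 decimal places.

0.3736

Mismatches occur at site 3 (T/G, transversion), site 5 (G/A, transition), site 10 (G/T, transversion), site 13 (C/A, transversion), site 15 (A/T, transversion), site 17 (G/A, transition), site 24 (T/A, transversion), site 25 (G/A, transition), site 27 (T/G, transversion), site 34 (A/T, transversion).
Of the 10 differences, 3 transitions and 7 transversions over 34 sites: P = 3/34 = 0.088235, Q = 7/34 = 0.205882.
d = −0.5·ln(0.617648) − 0.25·ln(0.588236) = −0.5·(-0.481837) − 0.25·(-0.530627) = 0.3736.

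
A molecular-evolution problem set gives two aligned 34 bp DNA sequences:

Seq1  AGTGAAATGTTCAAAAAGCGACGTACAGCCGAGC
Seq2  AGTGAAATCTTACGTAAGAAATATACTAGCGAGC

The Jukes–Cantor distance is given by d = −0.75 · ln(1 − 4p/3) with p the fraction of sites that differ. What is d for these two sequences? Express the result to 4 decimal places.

Mismatches occur at site 9 (G↔C), site 12 (C↔A), site 13 (A↔C), site 14 (A↔G), site 15 (A↔T), site 19 (C↔A), site 20 (G↔A), site 22 (C↔T), site 23 (G↔A), site 27 (A↔T), site 28 (G↔A), site 29 (C↔G).
p = 12/34 = 0.352941.
d = −0.75 · ln(1 − (4/3)·0.352941) = −0.75 · ln(0.529412) = −0.75 · (-0.635988) = 0.4770.

0.4770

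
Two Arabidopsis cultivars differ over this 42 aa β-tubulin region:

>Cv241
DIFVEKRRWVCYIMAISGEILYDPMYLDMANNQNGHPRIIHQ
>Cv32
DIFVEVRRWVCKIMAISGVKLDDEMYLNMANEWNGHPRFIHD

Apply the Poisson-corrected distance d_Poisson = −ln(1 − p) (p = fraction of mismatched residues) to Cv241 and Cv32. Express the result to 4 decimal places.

Mismatches occur at site 6 (K→V), site 12 (Y→K), site 19 (E→V), site 20 (I→K), site 22 (Y→D), site 24 (P→E), site 28 (D→N), site 32 (N→E), site 33 (Q→W), site 39 (I→F), site 42 (Q→D).
p = 11/42 = 0.261905.
d = −ln(1 − 0.261905) = −ln(0.738095) = 0.3037.

0.3037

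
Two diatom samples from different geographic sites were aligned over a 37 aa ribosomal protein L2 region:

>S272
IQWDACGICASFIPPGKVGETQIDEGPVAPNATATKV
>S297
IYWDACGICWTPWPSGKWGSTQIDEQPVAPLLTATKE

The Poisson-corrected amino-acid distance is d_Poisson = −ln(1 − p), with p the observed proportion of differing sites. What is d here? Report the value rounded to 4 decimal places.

Differing sites — 2:Q/Y; 10:A/W; 11:S/T; 12:F/P; 13:I/W; 15:P/S; 18:V/W; 20:E/S; 26:G/Q; 31:N/L; 32:A/L; 37:V/E.
p = 12/37 = 0.324324.
d = −ln(1 − 0.324324) = −ln(0.675676) = 0.3920.

0.3920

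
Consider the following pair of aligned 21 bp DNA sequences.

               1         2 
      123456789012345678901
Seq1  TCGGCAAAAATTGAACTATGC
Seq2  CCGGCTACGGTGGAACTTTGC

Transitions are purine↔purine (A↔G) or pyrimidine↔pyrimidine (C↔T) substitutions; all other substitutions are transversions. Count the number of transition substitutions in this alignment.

3

The sequences differ at positions 1 (T/C, transition), 6 (A/T, transversion), 8 (A/C, transversion), 9 (A/G, transition), 10 (A/G, transition), 12 (T/G, transversion), 18 (A/T, transversion).
Of the 7 differences, 3 transitions and 4 transversions, so the answer is 3.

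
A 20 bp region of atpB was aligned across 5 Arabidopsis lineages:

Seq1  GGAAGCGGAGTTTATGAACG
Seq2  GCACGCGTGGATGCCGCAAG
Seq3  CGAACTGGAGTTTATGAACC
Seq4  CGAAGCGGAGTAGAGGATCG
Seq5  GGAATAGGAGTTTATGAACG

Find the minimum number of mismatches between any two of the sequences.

2

Pairwise Hamming distances:
  Seq1 vs Seq2: 10
  Seq1 vs Seq3: 4
  Seq1 vs Seq4: 5
  Seq1 vs Seq5: 2
  Seq2 vs Seq3: 14
  Seq2 vs Seq4: 12
  Seq2 vs Seq5: 12
  Seq3 vs Seq4: 7
  Seq3 vs Seq5: 4
  Seq4 vs Seq5: 7
The smallest is 2, between Seq1 and Seq5.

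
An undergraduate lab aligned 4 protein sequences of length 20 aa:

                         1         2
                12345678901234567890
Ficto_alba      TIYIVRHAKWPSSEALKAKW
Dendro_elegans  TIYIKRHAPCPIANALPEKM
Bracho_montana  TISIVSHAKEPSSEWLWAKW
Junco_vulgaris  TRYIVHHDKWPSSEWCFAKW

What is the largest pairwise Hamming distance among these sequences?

Pairwise Hamming distances:
  Ficto_alba vs Dendro_elegans: 9
  Ficto_alba vs Bracho_montana: 5
  Ficto_alba vs Junco_vulgaris: 6
  Dendro_elegans vs Bracho_montana: 12
  Dendro_elegans vs Junco_vulgaris: 14
  Bracho_montana vs Junco_vulgaris: 7
The largest is 14, between Dendro_elegans and Junco_vulgaris.

14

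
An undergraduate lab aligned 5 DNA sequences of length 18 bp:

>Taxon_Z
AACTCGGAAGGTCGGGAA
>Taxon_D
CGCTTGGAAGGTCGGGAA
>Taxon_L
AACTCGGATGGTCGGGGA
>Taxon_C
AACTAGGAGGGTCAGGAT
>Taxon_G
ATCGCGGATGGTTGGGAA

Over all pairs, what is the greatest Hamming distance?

7

Pairwise Hamming distances:
  Taxon_Z vs Taxon_D: 3
  Taxon_Z vs Taxon_L: 2
  Taxon_Z vs Taxon_C: 4
  Taxon_Z vs Taxon_G: 4
  Taxon_D vs Taxon_L: 5
  Taxon_D vs Taxon_C: 6
  Taxon_D vs Taxon_G: 6
  Taxon_L vs Taxon_C: 5
  Taxon_L vs Taxon_G: 4
  Taxon_C vs Taxon_G: 7
The largest is 7, between Taxon_C and Taxon_G.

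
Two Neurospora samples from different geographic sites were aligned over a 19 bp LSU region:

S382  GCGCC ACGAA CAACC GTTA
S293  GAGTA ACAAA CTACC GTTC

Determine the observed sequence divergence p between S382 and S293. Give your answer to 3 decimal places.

0.316

The sequences differ at positions 2 (C/A), 4 (C/T), 5 (C/A), 8 (G/A), 12 (A/T), 19 (A/C).
There are 6 differences over 19 sites, so p = 6/19 = 0.316.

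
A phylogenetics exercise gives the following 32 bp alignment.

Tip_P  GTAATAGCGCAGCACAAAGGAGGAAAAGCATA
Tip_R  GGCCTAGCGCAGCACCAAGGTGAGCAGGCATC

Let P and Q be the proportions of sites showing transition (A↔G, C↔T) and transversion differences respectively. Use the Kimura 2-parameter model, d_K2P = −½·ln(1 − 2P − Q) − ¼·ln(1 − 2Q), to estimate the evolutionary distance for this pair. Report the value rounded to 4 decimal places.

0.4045

The sequences differ at positions 2 (T/G, transversion), 3 (A/C, transversion), 4 (A/C, transversion), 16 (A/C, transversion), 21 (A/T, transversion), 23 (G/A, transition), 24 (A/G, transition), 25 (A/C, transversion), 27 (A/G, transition), 32 (A/C, transversion).
Of the 10 differences, 3 transitions and 7 transversions over 32 sites: P = 3/32 = 0.093750, Q = 7/32 = 0.218750.
d = −0.5·ln(0.593750) − 0.25·ln(0.562500) = −0.5·(-0.521297) − 0.25·(-0.575364) = 0.4045.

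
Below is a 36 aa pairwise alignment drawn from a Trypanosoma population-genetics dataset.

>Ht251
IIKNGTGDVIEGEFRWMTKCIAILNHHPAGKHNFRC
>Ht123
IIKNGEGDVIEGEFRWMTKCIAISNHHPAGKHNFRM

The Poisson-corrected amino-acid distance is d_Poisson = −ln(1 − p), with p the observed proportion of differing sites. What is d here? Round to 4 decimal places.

Differing sites — 6:T/E; 24:L/S; 36:C/M.
p = 3/36 = 0.083333.
d = −ln(1 − 0.083333) = −ln(0.916667) = 0.0870.

0.0870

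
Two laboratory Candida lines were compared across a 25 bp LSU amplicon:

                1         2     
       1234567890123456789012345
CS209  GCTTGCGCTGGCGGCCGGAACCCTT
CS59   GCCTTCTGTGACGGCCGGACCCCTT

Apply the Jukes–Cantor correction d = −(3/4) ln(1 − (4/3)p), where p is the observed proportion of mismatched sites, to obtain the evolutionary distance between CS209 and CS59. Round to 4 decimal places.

0.2892

The sequences differ at positions 3 (T/C), 5 (G/T), 7 (G/T), 8 (C/G), 11 (G/A), 20 (A/C).
p = 6/25 = 0.240000.
d = −0.75 · ln(1 − (4/3)·0.240000) = −0.75 · ln(0.680000) = −0.75 · (-0.385662) = 0.2892.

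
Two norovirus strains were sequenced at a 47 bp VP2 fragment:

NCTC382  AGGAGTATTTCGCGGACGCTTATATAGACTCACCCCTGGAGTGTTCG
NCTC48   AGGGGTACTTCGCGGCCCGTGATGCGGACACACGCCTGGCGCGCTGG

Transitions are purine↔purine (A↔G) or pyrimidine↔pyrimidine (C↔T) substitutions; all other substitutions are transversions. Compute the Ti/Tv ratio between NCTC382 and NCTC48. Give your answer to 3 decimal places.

The sequences differ at positions 4 (A/G, transition), 8 (T/C, transition), 16 (A/C, transversion), 18 (G/C, transversion), 19 (C/G, transversion), 21 (T/G, transversion), 24 (A/G, transition), 25 (T/C, transition), 26 (A/G, transition), 30 (T/A, transversion), 34 (C/G, transversion), 40 (A/C, transversion), 42 (T/C, transition), 44 (T/C, transition), 46 (C/G, transversion).
Of the 15 differences, 7 transitions and 8 transversions, so Ti/Tv = 7/8 = 0.875.

0.875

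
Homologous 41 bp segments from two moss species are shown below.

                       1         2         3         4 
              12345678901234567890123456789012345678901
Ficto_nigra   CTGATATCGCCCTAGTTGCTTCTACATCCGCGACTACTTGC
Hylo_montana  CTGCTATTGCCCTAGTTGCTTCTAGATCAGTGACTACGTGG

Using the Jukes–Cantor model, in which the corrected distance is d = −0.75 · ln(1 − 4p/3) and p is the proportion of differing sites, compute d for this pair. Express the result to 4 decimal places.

0.1937

Differing sites — 4:A/C; 8:C/T; 25:C/G; 29:C/A; 31:C/T; 38:T/G; 41:C/G.
p = 7/41 = 0.170732.
d = −0.75 · ln(1 − (4/3)·0.170732) = −0.75 · ln(0.772357) = −0.75 · (-0.258308) = 0.1937.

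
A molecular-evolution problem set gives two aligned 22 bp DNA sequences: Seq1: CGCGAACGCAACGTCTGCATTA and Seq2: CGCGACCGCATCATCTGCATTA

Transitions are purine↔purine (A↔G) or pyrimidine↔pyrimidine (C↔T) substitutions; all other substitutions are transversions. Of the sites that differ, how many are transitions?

1

Mismatches occur at site 6 (A/C, transversion), site 11 (A/T, transversion), site 13 (G/A, transition).
Of the 3 differences, 1 transition and 2 transversions, so the answer is 1.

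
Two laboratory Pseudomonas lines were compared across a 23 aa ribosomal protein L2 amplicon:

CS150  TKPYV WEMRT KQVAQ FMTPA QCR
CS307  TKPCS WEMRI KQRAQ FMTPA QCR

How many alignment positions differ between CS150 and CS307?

4

The sequences differ at positions 4 (Y/C), 5 (V/S), 10 (T/I), 13 (V/R).
That gives 4 mismatches out of 23 aligned sites, so the Hamming distance is 4.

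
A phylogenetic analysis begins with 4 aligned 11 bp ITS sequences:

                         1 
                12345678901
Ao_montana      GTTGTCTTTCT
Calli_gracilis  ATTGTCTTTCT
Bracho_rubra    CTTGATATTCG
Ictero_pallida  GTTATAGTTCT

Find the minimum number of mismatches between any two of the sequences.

1

Pairwise Hamming distances:
  Ao_montana vs Calli_gracilis: 1
  Ao_montana vs Bracho_rubra: 5
  Ao_montana vs Ictero_pallida: 3
  Calli_gracilis vs Bracho_rubra: 5
  Calli_gracilis vs Ictero_pallida: 4
  Bracho_rubra vs Ictero_pallida: 6
The smallest is 1, between Ao_montana and Calli_gracilis.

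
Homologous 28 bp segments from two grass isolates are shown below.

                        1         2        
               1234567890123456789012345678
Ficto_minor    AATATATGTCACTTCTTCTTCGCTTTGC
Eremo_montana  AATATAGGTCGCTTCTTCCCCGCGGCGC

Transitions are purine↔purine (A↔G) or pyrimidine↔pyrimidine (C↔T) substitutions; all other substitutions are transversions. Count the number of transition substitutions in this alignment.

4

Differing sites — 7:T/G (Tv); 11:A/G (Ti); 19:T/C (Ti); 20:T/C (Ti); 24:T/G (Tv); 25:T/G (Tv); 26:T/C (Ti).
Of the 7 differences, 4 transitions and 3 transversions, so the answer is 4.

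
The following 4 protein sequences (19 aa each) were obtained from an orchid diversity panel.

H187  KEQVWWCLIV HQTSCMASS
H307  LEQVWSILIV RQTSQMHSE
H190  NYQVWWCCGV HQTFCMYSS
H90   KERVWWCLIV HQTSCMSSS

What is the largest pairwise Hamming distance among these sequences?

Pairwise Hamming distances:
  H187 vs H307: 7
  H187 vs H190: 6
  H187 vs H90: 2
  H307 vs H190: 11
  H307 vs H90: 8
  H190 vs H90: 7
The largest is 11, between H307 and H190.

11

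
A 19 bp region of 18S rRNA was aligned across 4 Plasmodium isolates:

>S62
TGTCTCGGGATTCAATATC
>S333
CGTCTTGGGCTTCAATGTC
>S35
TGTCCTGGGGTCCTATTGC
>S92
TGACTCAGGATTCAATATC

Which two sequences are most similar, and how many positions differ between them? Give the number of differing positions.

2

Pairwise Hamming distances:
  S62 vs S333: 4
  S62 vs S35: 7
  S62 vs S92: 2
  S333 vs S35: 7
  S333 vs S92: 6
  S35 vs S92: 9
The smallest is 2, between S62 and S92.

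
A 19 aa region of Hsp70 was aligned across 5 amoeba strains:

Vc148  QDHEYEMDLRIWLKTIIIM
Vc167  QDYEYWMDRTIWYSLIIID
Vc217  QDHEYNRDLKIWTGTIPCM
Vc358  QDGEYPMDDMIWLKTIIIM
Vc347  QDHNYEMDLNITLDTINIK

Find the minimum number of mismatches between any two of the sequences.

Pairwise Hamming distances:
  Vc148 vs Vc167: 8
  Vc148 vs Vc217: 7
  Vc148 vs Vc358: 4
  Vc148 vs Vc347: 6
  Vc167 vs Vc217: 11
  Vc167 vs Vc358: 8
  Vc167 vs Vc347: 11
  Vc217 vs Vc358: 9
  Vc217 vs Vc347: 10
  Vc358 vs Vc347: 9
The smallest is 4, between Vc148 and Vc358.

4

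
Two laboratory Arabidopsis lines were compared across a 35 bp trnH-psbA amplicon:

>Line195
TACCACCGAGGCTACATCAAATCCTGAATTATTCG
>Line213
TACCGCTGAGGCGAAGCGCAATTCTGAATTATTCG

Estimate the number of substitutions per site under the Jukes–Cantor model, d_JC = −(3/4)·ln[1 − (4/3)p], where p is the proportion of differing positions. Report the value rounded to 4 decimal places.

Mismatches occur at site 5 (A/G), site 7 (C/T), site 13 (T/G), site 15 (C/A), site 16 (A/G), site 17 (T/C), site 18 (C/G), site 19 (A/C), site 23 (C/T).
p = 9/35 = 0.257143.
d = −0.75 · ln(1 − (4/3)·0.257143) = −0.75 · ln(0.657143) = −0.75 · (-0.419854) = 0.3149.

0.3149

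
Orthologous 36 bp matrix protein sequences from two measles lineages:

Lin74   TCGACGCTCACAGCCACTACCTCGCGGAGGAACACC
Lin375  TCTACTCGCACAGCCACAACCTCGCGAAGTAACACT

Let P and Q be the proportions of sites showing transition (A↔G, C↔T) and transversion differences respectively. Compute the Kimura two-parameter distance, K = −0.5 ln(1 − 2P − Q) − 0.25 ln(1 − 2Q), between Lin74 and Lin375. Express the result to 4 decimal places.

0.2252

Mismatches occur at site 3 (G↔T, transversion), site 6 (G↔T, transversion), site 8 (T↔G, transversion), site 18 (T↔A, transversion), site 27 (G↔A, transition), site 30 (G↔T, transversion), site 36 (C↔T, transition).
Of the 7 differences, 2 transitions and 5 transversions over 36 sites: P = 2/36 = 0.055556, Q = 5/36 = 0.138889.
d = −0.5·ln(0.749999) − 0.25·ln(0.722222) = −0.5·(-0.287683) − 0.25·(-0.325423) = 0.2252.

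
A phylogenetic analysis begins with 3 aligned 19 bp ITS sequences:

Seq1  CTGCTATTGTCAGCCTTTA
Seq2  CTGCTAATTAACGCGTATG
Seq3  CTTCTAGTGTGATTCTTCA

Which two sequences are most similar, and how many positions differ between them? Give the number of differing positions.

6

Pairwise Hamming distances:
  Seq1 vs Seq2: 8
  Seq1 vs Seq3: 6
  Seq2 vs Seq3: 12
The smallest is 6, between Seq1 and Seq3.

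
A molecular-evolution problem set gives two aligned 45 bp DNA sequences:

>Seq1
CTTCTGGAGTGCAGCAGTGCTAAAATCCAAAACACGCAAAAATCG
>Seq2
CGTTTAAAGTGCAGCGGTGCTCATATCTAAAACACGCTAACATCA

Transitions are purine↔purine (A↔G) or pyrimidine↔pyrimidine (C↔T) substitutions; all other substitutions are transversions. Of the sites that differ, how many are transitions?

Differing sites — 2:T/G (Tv); 4:C/T (Ti); 6:G/A (Ti); 7:G/A (Ti); 16:A/G (Ti); 22:A/C (Tv); 24:A/T (Tv); 28:C/T (Ti); 38:A/T (Tv); 41:A/C (Tv); 45:G/A (Ti).
Of the 11 differences, 6 transitions and 5 transversions, so the answer is 6.

6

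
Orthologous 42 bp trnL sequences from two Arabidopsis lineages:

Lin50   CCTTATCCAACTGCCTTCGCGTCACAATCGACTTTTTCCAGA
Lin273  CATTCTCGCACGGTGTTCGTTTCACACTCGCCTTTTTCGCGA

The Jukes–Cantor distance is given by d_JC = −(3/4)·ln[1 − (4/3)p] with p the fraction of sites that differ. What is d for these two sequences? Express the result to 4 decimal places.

0.3992

Differing sites — 2:C/A; 5:A/C; 8:C/G; 9:A/C; 12:T/G; 14:C/T; 15:C/G; 20:C/T; 21:G/T; 27:A/C; 31:A/C; 39:C/G; 40:A/C.
p = 13/42 = 0.309524.
d = −0.75 · ln(1 − (4/3)·0.309524) = −0.75 · ln(0.587301) = −0.75 · (-0.532218) = 0.3992.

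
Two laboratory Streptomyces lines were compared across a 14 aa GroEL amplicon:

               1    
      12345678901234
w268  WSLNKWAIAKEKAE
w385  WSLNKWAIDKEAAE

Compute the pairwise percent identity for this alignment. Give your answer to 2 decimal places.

85.71%

Mismatches occur at site 9 (A↔D), site 12 (K↔A).
12 of the 14 sites match, so the percent identity is 12/14 × 100 = 85.71%.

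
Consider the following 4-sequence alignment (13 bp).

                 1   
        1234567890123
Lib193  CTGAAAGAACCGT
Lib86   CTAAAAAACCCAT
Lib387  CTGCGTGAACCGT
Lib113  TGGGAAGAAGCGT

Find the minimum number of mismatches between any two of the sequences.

3

Pairwise Hamming distances:
  Lib193 vs Lib86: 4
  Lib193 vs Lib387: 3
  Lib193 vs Lib113: 4
  Lib86 vs Lib387: 7
  Lib86 vs Lib113: 8
  Lib387 vs Lib113: 6
The smallest is 3, between Lib193 and Lib387.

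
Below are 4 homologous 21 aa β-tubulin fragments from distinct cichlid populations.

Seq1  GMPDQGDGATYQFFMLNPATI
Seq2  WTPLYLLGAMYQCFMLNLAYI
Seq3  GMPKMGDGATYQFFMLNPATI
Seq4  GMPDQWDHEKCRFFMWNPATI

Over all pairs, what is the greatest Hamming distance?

15

Pairwise Hamming distances:
  Seq1 vs Seq2: 10
  Seq1 vs Seq3: 2
  Seq1 vs Seq4: 7
  Seq2 vs Seq3: 10
  Seq2 vs Seq4: 15
  Seq3 vs Seq4: 9
The largest is 15, between Seq2 and Seq4.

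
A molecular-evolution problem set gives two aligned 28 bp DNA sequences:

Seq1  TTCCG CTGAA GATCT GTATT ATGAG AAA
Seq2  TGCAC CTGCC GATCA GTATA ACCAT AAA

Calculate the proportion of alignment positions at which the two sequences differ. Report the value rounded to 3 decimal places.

The sequences differ at positions 2 (T/G), 4 (C/A), 5 (G/C), 9 (A/C), 10 (A/C), 15 (T/A), 20 (T/A), 22 (T/C), 23 (G/C), 25 (G/T).
There are 10 differences over 28 sites, so p = 10/28 = 0.357.

0.357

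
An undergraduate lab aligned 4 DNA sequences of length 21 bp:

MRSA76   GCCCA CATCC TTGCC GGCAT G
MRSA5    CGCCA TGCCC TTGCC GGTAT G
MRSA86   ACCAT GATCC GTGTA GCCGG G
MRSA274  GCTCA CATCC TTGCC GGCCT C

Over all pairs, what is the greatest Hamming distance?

14

Pairwise Hamming distances:
  MRSA76 vs MRSA5: 6
  MRSA76 vs MRSA86: 10
  MRSA76 vs MRSA274: 3
  MRSA5 vs MRSA86: 14
  MRSA5 vs MRSA274: 9
  MRSA86 vs MRSA274: 12
The largest is 14, between MRSA5 and MRSA86.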